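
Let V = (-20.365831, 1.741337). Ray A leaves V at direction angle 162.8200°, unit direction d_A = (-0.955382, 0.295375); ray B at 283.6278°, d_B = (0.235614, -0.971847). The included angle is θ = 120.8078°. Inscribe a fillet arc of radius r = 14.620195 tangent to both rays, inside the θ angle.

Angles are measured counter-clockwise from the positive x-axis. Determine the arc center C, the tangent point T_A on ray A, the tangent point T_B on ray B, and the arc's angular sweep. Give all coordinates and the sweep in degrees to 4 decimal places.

center=(-32.6179,-9.7737) T_A=(-28.2994,4.1942) T_B=(-18.4093,-6.3290) sweep=59.1922

bisector direction at 223.2239° = (-0.728683,-0.684851)
center distance |VC| = r/sin(θ/2) = 14.620195/sin(60.4039°) = 16.813933
C = V + |VC|·bis = (-32.6179,-9.7737)
T_A = V + ((C−V)·d_A)·d_A = V + 8.3041·d_A = (-28.2994,4.1942)
T_B = V + ((C−V)·d_B)·d_B = V + 8.3041·d_B = (-18.4093,-6.3290)
sweep = 180° − θ = 59.1922°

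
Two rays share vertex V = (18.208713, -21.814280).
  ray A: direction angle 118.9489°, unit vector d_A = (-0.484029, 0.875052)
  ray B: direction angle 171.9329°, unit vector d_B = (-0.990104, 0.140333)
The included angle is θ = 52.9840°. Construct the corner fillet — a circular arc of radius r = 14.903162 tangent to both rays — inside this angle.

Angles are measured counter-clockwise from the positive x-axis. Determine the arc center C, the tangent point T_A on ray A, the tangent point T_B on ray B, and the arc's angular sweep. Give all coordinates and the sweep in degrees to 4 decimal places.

center=(-9.3056,-2.8624) T_A=(3.7355,4.3511) T_B=(-11.3970,-17.6181) sweep=127.0160

bisector direction at 145.4409° = (-0.823542,0.567256)
center distance |VC| = r/sin(θ/2) = 14.903162/sin(26.4920°) = 33.409704
C = V + |VC|·bis = (-9.3056,-2.8624)
T_A = V + ((C−V)·d_A)·d_A = V + 29.9016·d_A = (3.7355,4.3511)
T_B = V + ((C−V)·d_B)·d_B = V + 29.9016·d_B = (-11.3970,-17.6181)
sweep = 180° − θ = 127.0160°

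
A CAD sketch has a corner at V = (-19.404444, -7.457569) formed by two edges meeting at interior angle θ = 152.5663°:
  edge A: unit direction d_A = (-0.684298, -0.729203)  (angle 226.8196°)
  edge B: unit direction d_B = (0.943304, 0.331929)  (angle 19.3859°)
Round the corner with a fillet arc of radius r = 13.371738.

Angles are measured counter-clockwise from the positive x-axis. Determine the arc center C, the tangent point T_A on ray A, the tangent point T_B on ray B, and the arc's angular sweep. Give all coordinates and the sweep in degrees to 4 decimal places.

bisector direction at 303.1028° = (0.546142,-0.837693)
center distance |VC| = r/sin(θ/2) = 13.371738/sin(76.2832°) = 13.764304
C = V + |VC|·bis = (-11.8872,-18.9878)
T_A = V + ((C−V)·d_A)·d_A = V + 3.2638·d_A = (-21.6379,-9.8376)
T_B = V + ((C−V)·d_B)·d_B = V + 3.2638·d_B = (-16.3256,-6.3742)
sweep = 180° − θ = 27.4337°

center=(-11.8872,-18.9878) T_A=(-21.6379,-9.8376) T_B=(-16.3256,-6.3742) sweep=27.4337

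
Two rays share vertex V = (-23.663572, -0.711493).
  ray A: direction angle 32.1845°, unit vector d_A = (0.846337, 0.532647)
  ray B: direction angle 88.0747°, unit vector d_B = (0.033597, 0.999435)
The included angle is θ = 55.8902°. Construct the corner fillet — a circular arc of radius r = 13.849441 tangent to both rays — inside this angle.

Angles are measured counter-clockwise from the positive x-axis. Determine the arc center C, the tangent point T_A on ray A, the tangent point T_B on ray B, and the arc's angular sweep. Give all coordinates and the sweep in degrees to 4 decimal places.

center=(-8.9448,24.9158) T_A=(-1.5680,13.1945) T_B=(-22.7865,25.3811) sweep=124.1098

bisector direction at 60.1296° = (0.498040,0.867154)
center distance |VC| = r/sin(θ/2) = 13.849441/sin(27.9451°) = 29.553335
C = V + |VC|·bis = (-8.9448,24.9158)
T_A = V + ((C−V)·d_A)·d_A = V + 26.1073·d_A = (-1.5680,13.1945)
T_B = V + ((C−V)·d_B)·d_B = V + 26.1073·d_B = (-22.7865,25.3811)
sweep = 180° − θ = 124.1098°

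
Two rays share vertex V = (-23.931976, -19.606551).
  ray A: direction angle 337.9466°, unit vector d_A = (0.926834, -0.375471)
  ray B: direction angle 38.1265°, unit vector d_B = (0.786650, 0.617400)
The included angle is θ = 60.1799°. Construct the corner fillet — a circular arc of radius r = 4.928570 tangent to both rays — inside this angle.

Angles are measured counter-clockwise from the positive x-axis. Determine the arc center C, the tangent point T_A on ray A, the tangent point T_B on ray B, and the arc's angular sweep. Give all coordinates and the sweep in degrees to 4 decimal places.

bisector direction at 8.0365° = (0.990179,0.139805)
center distance |VC| = r/sin(θ/2) = 4.928570/sin(30.0900°) = 9.830421
C = V + |VC|·bis = (-14.1981,-18.2322)
T_A = V + ((C−V)·d_A)·d_A = V + 8.5057·d_A = (-16.0486,-22.8002)
T_B = V + ((C−V)·d_B)·d_B = V + 8.5057·d_B = (-17.2410,-14.3552)
sweep = 180° − θ = 119.8201°

center=(-14.1981,-18.2322) T_A=(-16.0486,-22.8002) T_B=(-17.2410,-14.3552) sweep=119.8201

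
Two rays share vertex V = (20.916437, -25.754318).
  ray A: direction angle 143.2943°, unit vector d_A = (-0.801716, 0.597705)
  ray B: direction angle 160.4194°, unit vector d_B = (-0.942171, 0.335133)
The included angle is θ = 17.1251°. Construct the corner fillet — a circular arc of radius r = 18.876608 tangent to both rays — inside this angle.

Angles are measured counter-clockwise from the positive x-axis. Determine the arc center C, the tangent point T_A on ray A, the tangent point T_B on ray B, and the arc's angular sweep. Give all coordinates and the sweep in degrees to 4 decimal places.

center=(-90.8773,34.0462) T_A=(-79.5947,49.1799) T_B=(-97.2035,16.2612) sweep=162.8749

bisector direction at 151.8569° = (-0.881772,0.471676)
center distance |VC| = r/sin(θ/2) = 18.876608/sin(8.5625°) = 126.783064
C = V + |VC|·bis = (-90.8773,34.0462)
T_A = V + ((C−V)·d_A)·d_A = V + 125.3699·d_A = (-79.5947,49.1799)
T_B = V + ((C−V)·d_B)·d_B = V + 125.3699·d_B = (-97.2035,16.2612)
sweep = 180° − θ = 162.8749°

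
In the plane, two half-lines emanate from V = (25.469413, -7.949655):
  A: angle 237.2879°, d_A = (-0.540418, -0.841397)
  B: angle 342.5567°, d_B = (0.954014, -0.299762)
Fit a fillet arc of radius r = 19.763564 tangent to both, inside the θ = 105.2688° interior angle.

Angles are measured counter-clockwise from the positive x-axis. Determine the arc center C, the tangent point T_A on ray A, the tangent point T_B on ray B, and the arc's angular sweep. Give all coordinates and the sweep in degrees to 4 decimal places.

center=(33.9426,-31.3283) T_A=(17.3136,-20.6477) T_B=(39.8670,-12.4735) sweep=74.7312

bisector direction at 289.9223° = (0.340745,-0.940156)
center distance |VC| = r/sin(θ/2) = 19.763564/sin(52.6344°) = 24.866737
C = V + |VC|·bis = (33.9426,-31.3283)
T_A = V + ((C−V)·d_A)·d_A = V + 15.0916·d_A = (17.3136,-20.6477)
T_B = V + ((C−V)·d_B)·d_B = V + 15.0916·d_B = (39.8670,-12.4735)
sweep = 180° − θ = 74.7312°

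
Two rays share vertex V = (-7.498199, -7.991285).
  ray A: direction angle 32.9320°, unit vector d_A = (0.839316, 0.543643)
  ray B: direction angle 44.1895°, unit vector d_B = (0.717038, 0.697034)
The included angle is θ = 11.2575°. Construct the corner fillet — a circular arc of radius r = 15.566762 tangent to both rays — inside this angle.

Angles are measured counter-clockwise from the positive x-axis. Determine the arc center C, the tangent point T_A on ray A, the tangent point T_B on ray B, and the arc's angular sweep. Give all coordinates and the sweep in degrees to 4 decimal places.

bisector direction at 38.5607° = (0.781948,0.623344)
center distance |VC| = r/sin(θ/2) = 15.566762/sin(5.6288°) = 158.711266
C = V + |VC|·bis = (116.6057,90.9404)
T_A = V + ((C−V)·d_A)·d_A = V + 157.9460·d_A = (125.0685,77.8750)
T_B = V + ((C−V)·d_B)·d_B = V + 157.9460·d_B = (105.7551,102.1024)
sweep = 180° − θ = 168.7425°

center=(116.6057,90.9404) T_A=(125.0685,77.8750) T_B=(105.7551,102.1024) sweep=168.7425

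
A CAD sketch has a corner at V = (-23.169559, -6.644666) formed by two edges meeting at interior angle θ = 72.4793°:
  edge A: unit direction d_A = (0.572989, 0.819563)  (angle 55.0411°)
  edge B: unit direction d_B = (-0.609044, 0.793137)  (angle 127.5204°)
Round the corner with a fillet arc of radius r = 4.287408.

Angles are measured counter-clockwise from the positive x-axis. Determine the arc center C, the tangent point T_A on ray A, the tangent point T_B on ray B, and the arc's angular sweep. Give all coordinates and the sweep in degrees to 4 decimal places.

center=(-23.3317,0.6060) T_A=(-19.8179,-1.8506) T_B=(-26.7322,-2.0052) sweep=107.5207

bisector direction at 91.2808° = (-0.022351,0.999750)
center distance |VC| = r/sin(θ/2) = 4.287408/sin(36.2396°) = 7.252485
C = V + |VC|·bis = (-23.3317,0.6060)
T_A = V + ((C−V)·d_A)·d_A = V + 5.8495·d_A = (-19.8179,-1.8506)
T_B = V + ((C−V)·d_B)·d_B = V + 5.8495·d_B = (-26.7322,-2.0052)
sweep = 180° − θ = 107.5207°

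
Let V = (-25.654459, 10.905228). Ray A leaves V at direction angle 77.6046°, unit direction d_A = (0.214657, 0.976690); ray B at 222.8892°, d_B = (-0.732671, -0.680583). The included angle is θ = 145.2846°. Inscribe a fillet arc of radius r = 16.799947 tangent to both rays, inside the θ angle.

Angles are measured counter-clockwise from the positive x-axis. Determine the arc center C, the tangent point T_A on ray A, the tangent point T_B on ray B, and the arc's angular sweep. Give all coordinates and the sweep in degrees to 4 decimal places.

center=(-40.9356,19.6402) T_A=(-24.5273,16.0340) T_B=(-29.5018,7.3314) sweep=34.7154

bisector direction at 150.2469° = (-0.868172,0.496263)
center distance |VC| = r/sin(θ/2) = 16.799947/sin(72.6423°) = 17.601505
C = V + |VC|·bis = (-40.9356,19.6402)
T_A = V + ((C−V)·d_A)·d_A = V + 5.2512·d_A = (-24.5273,16.0340)
T_B = V + ((C−V)·d_B)·d_B = V + 5.2512·d_B = (-29.5018,7.3314)
sweep = 180° − θ = 34.7154°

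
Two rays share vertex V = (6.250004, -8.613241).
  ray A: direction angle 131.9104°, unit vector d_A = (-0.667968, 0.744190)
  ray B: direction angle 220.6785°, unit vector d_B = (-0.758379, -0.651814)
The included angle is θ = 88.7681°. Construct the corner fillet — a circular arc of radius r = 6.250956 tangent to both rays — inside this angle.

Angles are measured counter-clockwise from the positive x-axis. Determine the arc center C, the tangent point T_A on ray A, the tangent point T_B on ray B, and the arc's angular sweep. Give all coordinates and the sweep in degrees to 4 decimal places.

bisector direction at 176.2945° = (-0.997909,0.064629)
center distance |VC| = r/sin(θ/2) = 6.250956/sin(44.3841°) = 8.936775
C = V + |VC|·bis = (-2.6681,-8.0357)
T_A = V + ((C−V)·d_A)·d_A = V + 6.3868·d_A = (1.9838,-3.8602)
T_B = V + ((C−V)·d_B)·d_B = V + 6.3868·d_B = (1.4064,-12.7763)
sweep = 180° − θ = 91.2319°

center=(-2.6681,-8.0357) T_A=(1.9838,-3.8602) T_B=(1.4064,-12.7763) sweep=91.2319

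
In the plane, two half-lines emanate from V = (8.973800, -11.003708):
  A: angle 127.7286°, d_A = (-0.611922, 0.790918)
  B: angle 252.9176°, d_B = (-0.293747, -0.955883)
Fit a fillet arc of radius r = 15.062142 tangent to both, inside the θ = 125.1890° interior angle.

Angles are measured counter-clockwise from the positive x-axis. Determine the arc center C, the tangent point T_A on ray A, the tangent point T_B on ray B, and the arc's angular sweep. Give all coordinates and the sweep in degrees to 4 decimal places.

center=(-7.7178,-14.0440) T_A=(4.1951,-4.8272) T_B=(6.6798,-18.4685) sweep=54.8110

bisector direction at 190.3231° = (-0.983813,-0.179199)
center distance |VC| = r/sin(θ/2) = 15.062142/sin(62.5945°) = 16.966243
C = V + |VC|·bis = (-7.7178,-14.0440)
T_A = V + ((C−V)·d_A)·d_A = V + 7.8093·d_A = (4.1951,-4.8272)
T_B = V + ((C−V)·d_B)·d_B = V + 7.8093·d_B = (6.6798,-18.4685)
sweep = 180° − θ = 54.8110°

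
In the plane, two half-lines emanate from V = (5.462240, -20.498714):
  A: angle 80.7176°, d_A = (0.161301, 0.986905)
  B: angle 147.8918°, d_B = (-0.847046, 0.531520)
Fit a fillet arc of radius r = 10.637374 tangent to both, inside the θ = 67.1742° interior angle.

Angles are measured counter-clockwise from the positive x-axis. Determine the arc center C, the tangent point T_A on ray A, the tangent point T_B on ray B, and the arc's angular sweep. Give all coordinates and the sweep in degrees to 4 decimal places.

bisector direction at 114.3047° = (-0.411589,0.911370)
center distance |VC| = r/sin(θ/2) = 10.637374/sin(33.5871°) = 19.228664
C = V + |VC|·bis = (-2.4521,-2.9743)
T_A = V + ((C−V)·d_A)·d_A = V + 16.0184·d_A = (8.0460,-4.6901)
T_B = V + ((C−V)·d_B)·d_B = V + 16.0184·d_B = (-8.1060,-11.9846)
sweep = 180° − θ = 112.8258°

center=(-2.4521,-2.9743) T_A=(8.0460,-4.6901) T_B=(-8.1060,-11.9846) sweep=112.8258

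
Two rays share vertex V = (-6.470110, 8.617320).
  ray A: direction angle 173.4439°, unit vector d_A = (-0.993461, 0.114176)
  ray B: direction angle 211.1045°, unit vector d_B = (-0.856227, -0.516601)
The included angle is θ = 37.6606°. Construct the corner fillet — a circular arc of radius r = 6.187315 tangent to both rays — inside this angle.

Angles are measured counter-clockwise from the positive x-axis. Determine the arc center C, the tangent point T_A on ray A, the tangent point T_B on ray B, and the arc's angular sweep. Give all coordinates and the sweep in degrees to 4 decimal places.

bisector direction at 192.2742° = (-0.977141,-0.212590)
center distance |VC| = r/sin(θ/2) = 6.187315/sin(18.8303°) = 19.169646
C = V + |VC|·bis = (-25.2016,4.5420)
T_A = V + ((C−V)·d_A)·d_A = V + 18.1437·d_A = (-24.4951,10.6889)
T_B = V + ((C−V)·d_B)·d_B = V + 18.1437·d_B = (-22.0052,-0.7557)
sweep = 180° − θ = 142.3394°

center=(-25.2016,4.5420) T_A=(-24.4951,10.6889) T_B=(-22.0052,-0.7557) sweep=142.3394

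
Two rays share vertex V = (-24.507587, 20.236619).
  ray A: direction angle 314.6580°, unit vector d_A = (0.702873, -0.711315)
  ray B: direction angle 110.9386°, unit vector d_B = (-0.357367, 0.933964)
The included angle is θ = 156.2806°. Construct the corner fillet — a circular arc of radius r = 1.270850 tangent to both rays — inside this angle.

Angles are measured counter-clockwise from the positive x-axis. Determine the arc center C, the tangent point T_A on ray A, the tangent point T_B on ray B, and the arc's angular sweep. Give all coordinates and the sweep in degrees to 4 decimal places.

bisector direction at 32.7983° = (0.840583,0.541683)
center distance |VC| = r/sin(θ/2) = 1.270850/sin(78.1403°) = 1.298570
C = V + |VC|·bis = (-23.4160,20.9400)
T_A = V + ((C−V)·d_A)·d_A = V + 0.2669·d_A = (-24.3200,20.0468)
T_B = V + ((C−V)·d_B)·d_B = V + 0.2669·d_B = (-24.6030,20.4859)
sweep = 180° − θ = 23.7194°

center=(-23.4160,20.9400) T_A=(-24.3200,20.0468) T_B=(-24.6030,20.4859) sweep=23.7194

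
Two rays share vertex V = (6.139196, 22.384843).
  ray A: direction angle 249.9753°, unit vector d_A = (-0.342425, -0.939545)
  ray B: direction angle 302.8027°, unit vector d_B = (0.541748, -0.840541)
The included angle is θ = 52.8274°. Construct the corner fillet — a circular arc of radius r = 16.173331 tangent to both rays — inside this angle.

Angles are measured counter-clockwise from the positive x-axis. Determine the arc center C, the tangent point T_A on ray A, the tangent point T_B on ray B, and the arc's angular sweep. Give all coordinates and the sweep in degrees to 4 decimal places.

center=(10.1849,-13.7462) T_A=(-5.0107,-8.2081) T_B=(23.7793,-4.9844) sweep=127.1726

bisector direction at 276.3890° = (0.111278,-0.993789)
center distance |VC| = r/sin(θ/2) = 16.173331/sin(26.4137°) = 36.356873
C = V + |VC|·bis = (10.1849,-13.7462)
T_A = V + ((C−V)·d_A)·d_A = V + 32.5614·d_A = (-5.0107,-8.2081)
T_B = V + ((C−V)·d_B)·d_B = V + 32.5614·d_B = (23.7793,-4.9844)
sweep = 180° − θ = 127.1726°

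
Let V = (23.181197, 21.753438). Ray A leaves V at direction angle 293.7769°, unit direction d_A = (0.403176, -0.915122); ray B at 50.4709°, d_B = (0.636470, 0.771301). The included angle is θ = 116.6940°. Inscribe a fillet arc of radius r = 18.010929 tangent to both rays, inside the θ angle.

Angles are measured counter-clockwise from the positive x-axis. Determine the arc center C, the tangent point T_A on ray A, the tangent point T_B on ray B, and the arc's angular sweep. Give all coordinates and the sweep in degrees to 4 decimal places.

center=(44.1400,18.8541) T_A=(27.6578,11.5925) T_B=(30.2482,30.3175) sweep=63.3060

bisector direction at 352.1239° = (0.990567,-0.137031)
center distance |VC| = r/sin(θ/2) = 18.010929/sin(58.3470°) = 21.158415
C = V + |VC|·bis = (44.1400,18.8541)
T_A = V + ((C−V)·d_A)·d_A = V + 11.1034·d_A = (27.6578,11.5925)
T_B = V + ((C−V)·d_B)·d_B = V + 11.1034·d_B = (30.2482,30.3175)
sweep = 180° − θ = 63.3060°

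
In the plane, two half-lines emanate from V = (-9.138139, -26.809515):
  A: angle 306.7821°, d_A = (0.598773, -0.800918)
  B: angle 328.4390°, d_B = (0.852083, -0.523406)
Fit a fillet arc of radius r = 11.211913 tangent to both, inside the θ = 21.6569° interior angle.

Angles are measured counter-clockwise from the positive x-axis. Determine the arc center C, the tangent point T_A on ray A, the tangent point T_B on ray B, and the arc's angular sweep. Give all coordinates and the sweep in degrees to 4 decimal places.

bisector direction at 317.6106° = (0.738579,-0.674166)
center distance |VC| = r/sin(θ/2) = 11.211913/sin(10.8285°) = 59.679407
C = V + |VC|·bis = (34.9398,-67.0434)
T_A = V + ((C−V)·d_A)·d_A = V + 58.6168·d_A = (25.9600,-73.7568)
T_B = V + ((C−V)·d_B)·d_B = V + 58.6168·d_B = (40.8082,-57.4899)
sweep = 180° − θ = 158.3431°

center=(34.9398,-67.0434) T_A=(25.9600,-73.7568) T_B=(40.8082,-57.4899) sweep=158.3431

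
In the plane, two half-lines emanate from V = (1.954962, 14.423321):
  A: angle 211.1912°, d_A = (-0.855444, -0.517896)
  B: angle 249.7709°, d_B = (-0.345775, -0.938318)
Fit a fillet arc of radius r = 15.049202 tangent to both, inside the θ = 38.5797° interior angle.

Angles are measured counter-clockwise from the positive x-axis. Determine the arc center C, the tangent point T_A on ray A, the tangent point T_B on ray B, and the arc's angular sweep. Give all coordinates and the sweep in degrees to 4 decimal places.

center=(-27.0337,-20.7190) T_A=(-34.8276,-7.8453) T_B=(-12.9127,-25.9226) sweep=141.4203

bisector direction at 230.4810° = (-0.636333,-0.771414)
center distance |VC| = r/sin(θ/2) = 15.049202/sin(19.2899°) = 45.555713
C = V + |VC|·bis = (-27.0337,-20.7190)
T_A = V + ((C−V)·d_A)·d_A = V + 42.9982·d_A = (-34.8276,-7.8453)
T_B = V + ((C−V)·d_B)·d_B = V + 42.9982·d_B = (-12.9127,-25.9226)
sweep = 180° − θ = 141.4203°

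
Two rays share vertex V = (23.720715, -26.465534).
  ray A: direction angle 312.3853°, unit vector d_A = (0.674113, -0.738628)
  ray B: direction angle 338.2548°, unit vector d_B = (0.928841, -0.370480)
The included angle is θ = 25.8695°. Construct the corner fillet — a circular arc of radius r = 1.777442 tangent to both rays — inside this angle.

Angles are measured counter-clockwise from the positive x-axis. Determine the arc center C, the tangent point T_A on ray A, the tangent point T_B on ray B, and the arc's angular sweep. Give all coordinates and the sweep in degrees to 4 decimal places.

center=(30.2506,-30.9837) T_A=(28.9378,-32.1819) T_B=(30.9091,-29.3327) sweep=154.1305

bisector direction at 325.3201° = (0.822343,-0.568992)
center distance |VC| = r/sin(θ/2) = 1.777442/sin(12.9347°) = 7.940636
C = V + |VC|·bis = (30.2506,-30.9837)
T_A = V + ((C−V)·d_A)·d_A = V + 7.7391·d_A = (28.9378,-32.1819)
T_B = V + ((C−V)·d_B)·d_B = V + 7.7391·d_B = (30.9091,-29.3327)
sweep = 180° − θ = 154.1305°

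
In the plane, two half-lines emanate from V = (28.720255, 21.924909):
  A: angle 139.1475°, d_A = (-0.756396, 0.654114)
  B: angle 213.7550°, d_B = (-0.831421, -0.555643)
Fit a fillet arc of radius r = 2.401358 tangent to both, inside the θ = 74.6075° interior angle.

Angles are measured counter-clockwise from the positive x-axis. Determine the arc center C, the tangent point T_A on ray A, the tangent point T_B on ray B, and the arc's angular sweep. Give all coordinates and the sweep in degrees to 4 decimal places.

bisector direction at 176.4513° = (-0.998082,0.061898)
center distance |VC| = r/sin(θ/2) = 2.401358/sin(37.3038°) = 3.962372
C = V + |VC|·bis = (24.7655,22.1702)
T_A = V + ((C−V)·d_A)·d_A = V + 3.1518·d_A = (26.3362,23.9865)
T_B = V + ((C−V)·d_B)·d_B = V + 3.1518·d_B = (26.0998,20.1736)
sweep = 180° − θ = 105.3925°

center=(24.7655,22.1702) T_A=(26.3362,23.9865) T_B=(26.0998,20.1736) sweep=105.3925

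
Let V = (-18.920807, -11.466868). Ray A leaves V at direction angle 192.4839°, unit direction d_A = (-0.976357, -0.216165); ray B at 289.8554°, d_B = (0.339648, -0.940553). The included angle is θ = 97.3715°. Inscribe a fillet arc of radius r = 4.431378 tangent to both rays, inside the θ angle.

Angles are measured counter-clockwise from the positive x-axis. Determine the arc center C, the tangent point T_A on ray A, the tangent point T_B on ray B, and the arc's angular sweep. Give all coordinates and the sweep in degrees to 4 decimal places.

bisector direction at 241.1696° = (-0.482218,-0.876051)
center distance |VC| = r/sin(θ/2) = 4.431378/sin(48.6857°) = 5.899851
C = V + |VC|·bis = (-21.7658,-16.6354)
T_A = V + ((C−V)·d_A)·d_A = V + 3.8950·d_A = (-22.7237,-12.3088)
T_B = V + ((C−V)·d_B)·d_B = V + 3.8950·d_B = (-17.5979,-15.1303)
sweep = 180° − θ = 82.6285°

center=(-21.7658,-16.6354) T_A=(-22.7237,-12.3088) T_B=(-17.5979,-15.1303) sweep=82.6285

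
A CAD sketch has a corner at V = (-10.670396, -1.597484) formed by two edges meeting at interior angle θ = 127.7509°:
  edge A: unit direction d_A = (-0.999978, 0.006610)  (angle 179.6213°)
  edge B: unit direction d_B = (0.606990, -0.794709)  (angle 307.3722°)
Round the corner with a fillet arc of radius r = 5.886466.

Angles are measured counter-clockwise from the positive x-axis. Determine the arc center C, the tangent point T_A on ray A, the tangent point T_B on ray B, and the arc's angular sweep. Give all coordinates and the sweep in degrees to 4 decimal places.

center=(-13.5961,-7.4647) T_A=(-13.5572,-1.5784) T_B=(-8.9181,-3.8917) sweep=52.2491

bisector direction at 243.4967° = (-0.446249,-0.894909)
center distance |VC| = r/sin(θ/2) = 5.886466/sin(63.8755°) = 6.556260
C = V + |VC|·bis = (-13.5961,-7.4647)
T_A = V + ((C−V)·d_A)·d_A = V + 2.8869·d_A = (-13.5572,-1.5784)
T_B = V + ((C−V)·d_B)·d_B = V + 2.8869·d_B = (-8.9181,-3.8917)
sweep = 180° − θ = 52.2491°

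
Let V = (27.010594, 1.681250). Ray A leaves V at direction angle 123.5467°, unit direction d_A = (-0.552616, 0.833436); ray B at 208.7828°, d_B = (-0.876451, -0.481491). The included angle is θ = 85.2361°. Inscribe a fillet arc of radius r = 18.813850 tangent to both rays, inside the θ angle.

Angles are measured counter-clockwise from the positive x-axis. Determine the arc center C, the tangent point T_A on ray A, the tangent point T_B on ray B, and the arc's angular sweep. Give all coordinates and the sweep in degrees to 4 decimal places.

center=(0.0311,8.3256) T_A=(15.7113,18.7225) T_B=(9.0898,-8.1638) sweep=94.7639

bisector direction at 166.1647° = (-0.970987,0.239131)
center distance |VC| = r/sin(θ/2) = 18.813850/sin(42.6180°) = 27.785604
C = V + |VC|·bis = (0.0311,8.3256)
T_A = V + ((C−V)·d_A)·d_A = V + 20.4470·d_A = (15.7113,18.7225)
T_B = V + ((C−V)·d_B)·d_B = V + 20.4470·d_B = (9.0898,-8.1638)
sweep = 180° − θ = 94.7639°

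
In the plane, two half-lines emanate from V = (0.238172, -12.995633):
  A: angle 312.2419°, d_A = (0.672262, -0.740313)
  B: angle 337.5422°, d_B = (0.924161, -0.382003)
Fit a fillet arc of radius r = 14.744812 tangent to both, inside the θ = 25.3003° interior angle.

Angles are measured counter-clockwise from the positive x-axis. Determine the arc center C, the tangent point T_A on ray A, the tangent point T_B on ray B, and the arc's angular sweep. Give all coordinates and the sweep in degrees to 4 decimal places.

center=(55.3178,-51.7176) T_A=(44.4020,-61.6300) T_B=(60.9503,-38.0911) sweep=154.6997

bisector direction at 324.8920° = (0.818070,-0.575119)
center distance |VC| = r/sin(θ/2) = 14.744812/sin(12.6502°) = 67.328720
C = V + |VC|·bis = (55.3178,-51.7176)
T_A = V + ((C−V)·d_A)·d_A = V + 65.6943·d_A = (44.4020,-61.6300)
T_B = V + ((C−V)·d_B)·d_B = V + 65.6943·d_B = (60.9503,-38.0911)
sweep = 180° − θ = 154.6997°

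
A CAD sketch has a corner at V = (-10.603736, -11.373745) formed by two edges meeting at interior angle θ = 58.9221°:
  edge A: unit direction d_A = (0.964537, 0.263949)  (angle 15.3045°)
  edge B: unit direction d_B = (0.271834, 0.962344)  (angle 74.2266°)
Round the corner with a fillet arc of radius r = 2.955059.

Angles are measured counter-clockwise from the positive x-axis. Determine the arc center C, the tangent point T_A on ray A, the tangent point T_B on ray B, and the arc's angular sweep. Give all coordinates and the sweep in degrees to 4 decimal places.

bisector direction at 44.7655° = (0.709994,0.704207)
center distance |VC| = r/sin(θ/2) = 2.955059/sin(29.4611°) = 6.008272
C = V + |VC|·bis = (-6.3379,-7.1427)
T_A = V + ((C−V)·d_A)·d_A = V + 5.2313·d_A = (-5.5579,-9.9929)
T_B = V + ((C−V)·d_B)·d_B = V + 5.2313·d_B = (-9.1817,-6.3394)
sweep = 180° − θ = 121.0779°

center=(-6.3379,-7.1427) T_A=(-5.5579,-9.9929) T_B=(-9.1817,-6.3394) sweep=121.0779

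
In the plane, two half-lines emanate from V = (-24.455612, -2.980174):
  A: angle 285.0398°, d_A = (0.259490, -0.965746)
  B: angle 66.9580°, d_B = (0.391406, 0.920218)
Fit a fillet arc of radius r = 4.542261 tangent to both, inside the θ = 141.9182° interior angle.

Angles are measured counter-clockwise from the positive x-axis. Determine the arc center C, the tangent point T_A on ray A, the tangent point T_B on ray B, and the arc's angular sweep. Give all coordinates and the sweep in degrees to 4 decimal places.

bisector direction at 355.9989° = (0.997563,-0.069776)
center distance |VC| = r/sin(θ/2) = 4.542261/sin(70.9591°) = 4.805171
C = V + |VC|·bis = (-19.6622,-3.3155)
T_A = V + ((C−V)·d_A)·d_A = V + 1.5677·d_A = (-24.0488,-4.4941)
T_B = V + ((C−V)·d_B)·d_B = V + 1.5677·d_B = (-23.8420,-1.5376)
sweep = 180° − θ = 38.0818°

center=(-19.6622,-3.3155) T_A=(-24.0488,-4.4941) T_B=(-23.8420,-1.5376) sweep=38.0818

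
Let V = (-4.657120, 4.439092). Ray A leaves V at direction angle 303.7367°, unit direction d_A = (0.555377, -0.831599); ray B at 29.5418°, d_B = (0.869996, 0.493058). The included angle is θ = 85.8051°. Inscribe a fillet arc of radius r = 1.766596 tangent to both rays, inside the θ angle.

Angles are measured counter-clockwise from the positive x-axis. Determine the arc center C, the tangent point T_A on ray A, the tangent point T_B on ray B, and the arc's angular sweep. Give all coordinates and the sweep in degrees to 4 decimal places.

center=(-2.1323,3.8394) T_A=(-3.6014,2.8583) T_B=(-3.0033,5.3764) sweep=94.1949

bisector direction at 346.6392° = (0.972934,-0.231081)
center distance |VC| = r/sin(θ/2) = 1.766596/sin(42.9025°) = 2.595060
C = V + |VC|·bis = (-2.1323,3.8394)
T_A = V + ((C−V)·d_A)·d_A = V + 1.9009·d_A = (-3.6014,2.8583)
T_B = V + ((C−V)·d_B)·d_B = V + 1.9009·d_B = (-3.0033,5.3764)
sweep = 180° − θ = 94.1949°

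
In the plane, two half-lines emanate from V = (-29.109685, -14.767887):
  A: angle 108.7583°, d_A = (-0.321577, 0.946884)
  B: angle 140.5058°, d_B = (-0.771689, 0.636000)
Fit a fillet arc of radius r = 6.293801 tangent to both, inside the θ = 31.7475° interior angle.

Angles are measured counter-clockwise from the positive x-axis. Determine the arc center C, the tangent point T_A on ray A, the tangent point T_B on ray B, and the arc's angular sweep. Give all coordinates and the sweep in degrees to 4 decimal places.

bisector direction at 124.6320° = (-0.568304,0.822819)
center distance |VC| = r/sin(θ/2) = 6.293801/sin(15.8737°) = 23.010507
C = V + |VC|·bis = (-42.1867,4.1656)
T_A = V + ((C−V)·d_A)·d_A = V + 22.1330·d_A = (-36.2272,6.1895)
T_B = V + ((C−V)·d_B)·d_B = V + 22.1330·d_B = (-46.1895,-0.6913)
sweep = 180° − θ = 148.2525°

center=(-42.1867,4.1656) T_A=(-36.2272,6.1895) T_B=(-46.1895,-0.6913) sweep=148.2525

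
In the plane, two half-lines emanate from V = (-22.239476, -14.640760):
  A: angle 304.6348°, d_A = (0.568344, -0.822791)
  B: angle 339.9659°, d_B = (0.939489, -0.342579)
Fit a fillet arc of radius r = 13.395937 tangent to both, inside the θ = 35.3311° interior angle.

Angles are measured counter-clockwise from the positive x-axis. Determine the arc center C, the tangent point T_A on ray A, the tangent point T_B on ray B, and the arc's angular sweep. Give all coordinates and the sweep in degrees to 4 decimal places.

center=(12.6884,-41.6358) T_A=(1.6664,-49.2493) T_B=(17.2776,-29.0504) sweep=144.6689

bisector direction at 322.3003° = (0.791227,-0.611522)
center distance |VC| = r/sin(θ/2) = 13.395937/sin(17.6655°) = 44.143966
C = V + |VC|·bis = (12.6884,-41.6358)
T_A = V + ((C−V)·d_A)·d_A = V + 42.0623·d_A = (1.6664,-49.2493)
T_B = V + ((C−V)·d_B)·d_B = V + 42.0623·d_B = (17.2776,-29.0504)
sweep = 180° − θ = 144.6689°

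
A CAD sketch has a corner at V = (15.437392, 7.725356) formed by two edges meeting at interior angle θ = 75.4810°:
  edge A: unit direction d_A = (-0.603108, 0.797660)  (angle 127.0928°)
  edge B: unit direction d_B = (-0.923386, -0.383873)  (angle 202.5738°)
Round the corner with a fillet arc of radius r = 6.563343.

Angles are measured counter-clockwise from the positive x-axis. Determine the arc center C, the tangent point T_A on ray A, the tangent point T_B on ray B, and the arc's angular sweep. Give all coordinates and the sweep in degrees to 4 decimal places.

center=(5.0880,10.5308) T_A=(10.3233,14.4892) T_B=(7.6075,4.4703) sweep=104.5190

bisector direction at 164.8333° = (-0.965169,0.261628)
center distance |VC| = r/sin(θ/2) = 6.563343/sin(37.7405°) = 10.722907
C = V + |VC|·bis = (5.0880,10.5308)
T_A = V + ((C−V)·d_A)·d_A = V + 8.4796·d_A = (10.3233,14.4892)
T_B = V + ((C−V)·d_B)·d_B = V + 8.4796·d_B = (7.6075,4.4703)
sweep = 180° − θ = 104.5190°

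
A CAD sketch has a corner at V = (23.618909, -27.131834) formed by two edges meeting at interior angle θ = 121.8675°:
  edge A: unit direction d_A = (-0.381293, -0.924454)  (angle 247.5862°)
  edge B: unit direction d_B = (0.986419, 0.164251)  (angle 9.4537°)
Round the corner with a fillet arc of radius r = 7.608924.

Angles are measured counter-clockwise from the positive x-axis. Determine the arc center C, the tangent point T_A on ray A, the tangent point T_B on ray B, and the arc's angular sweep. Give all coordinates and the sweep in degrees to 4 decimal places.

bisector direction at 308.5199° = (0.622787,-0.782391)
center distance |VC| = r/sin(θ/2) = 7.608924/sin(60.9338°) = 8.705280
C = V + |VC|·bis = (29.0404,-33.9428)
T_A = V + ((C−V)·d_A)·d_A = V + 4.2292·d_A = (22.0063,-31.0415)
T_B = V + ((C−V)·d_B)·d_B = V + 4.2292·d_B = (27.7907,-26.4372)
sweep = 180° − θ = 58.1325°

center=(29.0404,-33.9428) T_A=(22.0063,-31.0415) T_B=(27.7907,-26.4372) sweep=58.1325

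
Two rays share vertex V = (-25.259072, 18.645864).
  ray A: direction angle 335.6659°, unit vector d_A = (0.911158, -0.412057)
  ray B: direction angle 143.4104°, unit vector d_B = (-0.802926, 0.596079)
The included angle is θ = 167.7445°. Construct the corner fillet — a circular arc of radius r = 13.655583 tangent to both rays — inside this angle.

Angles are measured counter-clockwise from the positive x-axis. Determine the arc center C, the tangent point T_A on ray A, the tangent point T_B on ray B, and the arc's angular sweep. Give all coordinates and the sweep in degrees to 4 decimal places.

bisector direction at 59.5382° = (0.506965,0.861967)
center distance |VC| = r/sin(θ/2) = 13.655583/sin(83.8722°) = 13.734054
C = V + |VC|·bis = (-18.2964,30.4842)
T_A = V + ((C−V)·d_A)·d_A = V + 1.4661·d_A = (-23.9233,18.0418)
T_B = V + ((C−V)·d_B)·d_B = V + 1.4661·d_B = (-26.4362,19.5197)
sweep = 180° − θ = 12.2555°

center=(-18.2964,30.4842) T_A=(-23.9233,18.0418) T_B=(-26.4362,19.5197) sweep=12.2555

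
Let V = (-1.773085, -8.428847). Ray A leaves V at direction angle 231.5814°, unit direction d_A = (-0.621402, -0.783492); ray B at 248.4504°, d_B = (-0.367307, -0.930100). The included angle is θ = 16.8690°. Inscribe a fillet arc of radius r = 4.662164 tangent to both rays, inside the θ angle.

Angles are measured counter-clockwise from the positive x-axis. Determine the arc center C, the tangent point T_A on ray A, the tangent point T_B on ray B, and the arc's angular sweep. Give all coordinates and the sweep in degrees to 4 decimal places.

center=(-17.6579,-35.9598) T_A=(-21.3107,-33.0627) T_B=(-13.3216,-37.6722) sweep=163.1310

bisector direction at 240.0159° = (-0.499760,-0.866164)
center distance |VC| = r/sin(θ/2) = 4.662164/sin(8.4345°) = 31.784878
C = V + |VC|·bis = (-17.6579,-35.9598)
T_A = V + ((C−V)·d_A)·d_A = V + 31.4411·d_A = (-21.3107,-33.0627)
T_B = V + ((C−V)·d_B)·d_B = V + 31.4411·d_B = (-13.3216,-37.6722)
sweep = 180° − θ = 163.1310°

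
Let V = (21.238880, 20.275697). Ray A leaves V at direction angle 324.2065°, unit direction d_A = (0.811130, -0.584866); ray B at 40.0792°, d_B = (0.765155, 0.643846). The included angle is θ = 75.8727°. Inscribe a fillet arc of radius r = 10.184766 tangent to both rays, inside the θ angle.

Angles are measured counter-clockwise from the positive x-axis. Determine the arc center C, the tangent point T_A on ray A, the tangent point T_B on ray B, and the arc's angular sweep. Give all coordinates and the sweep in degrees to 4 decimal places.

center=(37.7937,20.8951) T_A=(31.8369,12.6340) T_B=(31.2362,28.6881) sweep=104.1273

bisector direction at 2.1429° = (0.999301,0.037391)
center distance |VC| = r/sin(θ/2) = 10.184766/sin(37.9363°) = 16.566368
C = V + |VC|·bis = (37.7937,20.8951)
T_A = V + ((C−V)·d_A)·d_A = V + 13.0658·d_A = (31.8369,12.6340)
T_B = V + ((C−V)·d_B)·d_B = V + 13.0658·d_B = (31.2362,28.6881)
sweep = 180° − θ = 104.1273°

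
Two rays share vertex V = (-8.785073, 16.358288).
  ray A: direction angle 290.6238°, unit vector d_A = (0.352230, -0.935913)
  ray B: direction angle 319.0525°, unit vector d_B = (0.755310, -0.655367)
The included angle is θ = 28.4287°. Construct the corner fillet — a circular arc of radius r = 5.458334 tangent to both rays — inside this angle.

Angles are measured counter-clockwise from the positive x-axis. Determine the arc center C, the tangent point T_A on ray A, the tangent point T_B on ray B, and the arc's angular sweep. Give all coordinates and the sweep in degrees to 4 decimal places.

bisector direction at 304.8381° = (0.571260,-0.820769)
center distance |VC| = r/sin(θ/2) = 5.458334/sin(14.2143°) = 22.228996
C = V + |VC|·bis = (3.9135,-1.8866)
T_A = V + ((C−V)·d_A)·d_A = V + 21.5484·d_A = (-1.1951,-3.8092)
T_B = V + ((C−V)·d_B)·d_B = V + 21.5484·d_B = (7.4907,2.2362)
sweep = 180° − θ = 151.5713°

center=(3.9135,-1.8866) T_A=(-1.1951,-3.8092) T_B=(7.4907,2.2362) sweep=151.5713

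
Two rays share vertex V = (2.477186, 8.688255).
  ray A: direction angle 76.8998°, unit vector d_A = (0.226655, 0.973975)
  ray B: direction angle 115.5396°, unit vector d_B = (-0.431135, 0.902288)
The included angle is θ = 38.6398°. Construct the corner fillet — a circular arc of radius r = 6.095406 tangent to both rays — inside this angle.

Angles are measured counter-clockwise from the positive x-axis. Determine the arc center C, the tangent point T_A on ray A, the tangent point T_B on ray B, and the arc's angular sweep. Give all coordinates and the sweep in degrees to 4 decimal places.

bisector direction at 96.2197° = (-0.108341,0.994114)
center distance |VC| = r/sin(θ/2) = 6.095406/sin(19.3199°) = 18.423909
C = V + |VC|·bis = (0.4811,27.0037)
T_A = V + ((C−V)·d_A)·d_A = V + 17.3864·d_A = (6.4179,25.6222)
T_B = V + ((C−V)·d_B)·d_B = V + 17.3864·d_B = (-5.0187,24.3758)
sweep = 180° − θ = 141.3602°

center=(0.4811,27.0037) T_A=(6.4179,25.6222) T_B=(-5.0187,24.3758) sweep=141.3602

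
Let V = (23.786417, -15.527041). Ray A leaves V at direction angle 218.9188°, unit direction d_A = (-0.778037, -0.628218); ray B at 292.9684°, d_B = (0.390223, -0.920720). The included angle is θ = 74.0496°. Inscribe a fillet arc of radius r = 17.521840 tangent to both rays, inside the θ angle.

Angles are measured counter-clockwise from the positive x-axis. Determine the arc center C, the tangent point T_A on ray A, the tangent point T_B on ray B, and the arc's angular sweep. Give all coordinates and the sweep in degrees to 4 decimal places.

center=(16.7191,-43.7540) T_A=(5.7116,-30.1214) T_B=(32.8518,-36.9166) sweep=105.9504

bisector direction at 255.9436° = (-0.242877,-0.970057)
center distance |VC| = r/sin(θ/2) = 17.521840/sin(37.0248°) = 29.098281
C = V + |VC|·bis = (16.7191,-43.7540)
T_A = V + ((C−V)·d_A)·d_A = V + 23.2313·d_A = (5.7116,-30.1214)
T_B = V + ((C−V)·d_B)·d_B = V + 23.2313·d_B = (32.8518,-36.9166)
sweep = 180° − θ = 105.9504°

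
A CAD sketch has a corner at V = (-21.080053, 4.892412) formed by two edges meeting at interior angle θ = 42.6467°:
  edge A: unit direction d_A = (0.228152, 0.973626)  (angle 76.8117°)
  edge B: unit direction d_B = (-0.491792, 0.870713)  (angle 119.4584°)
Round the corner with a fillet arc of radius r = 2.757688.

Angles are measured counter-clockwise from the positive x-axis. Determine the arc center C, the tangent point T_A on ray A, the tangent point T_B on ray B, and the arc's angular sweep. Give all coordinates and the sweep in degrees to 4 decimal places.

bisector direction at 98.1350° = (-0.141507,0.989937)
center distance |VC| = r/sin(θ/2) = 2.757688/sin(21.3234°) = 7.583756
C = V + |VC|·bis = (-22.1532,12.3999)
T_A = V + ((C−V)·d_A)·d_A = V + 7.0646·d_A = (-19.4683,11.7707)
T_B = V + ((C−V)·d_B)·d_B = V + 7.0646·d_B = (-24.5544,11.0436)
sweep = 180° − θ = 137.3533°

center=(-22.1532,12.3999) T_A=(-19.4683,11.7707) T_B=(-24.5544,11.0436) sweep=137.3533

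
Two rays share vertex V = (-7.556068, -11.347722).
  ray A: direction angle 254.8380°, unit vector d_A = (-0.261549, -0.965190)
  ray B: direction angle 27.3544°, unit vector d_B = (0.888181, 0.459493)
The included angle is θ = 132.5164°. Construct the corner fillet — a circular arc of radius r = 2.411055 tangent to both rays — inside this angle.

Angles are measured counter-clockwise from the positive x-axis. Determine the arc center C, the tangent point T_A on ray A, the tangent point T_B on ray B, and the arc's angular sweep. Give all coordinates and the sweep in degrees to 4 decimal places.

bisector direction at 321.0962° = (0.778201,-0.628015)
center distance |VC| = r/sin(θ/2) = 2.411055/sin(66.2582°) = 2.633970
C = V + |VC|·bis = (-5.5063,-13.0019)
T_A = V + ((C−V)·d_A)·d_A = V + 1.0605·d_A = (-7.8334,-12.3713)
T_B = V + ((C−V)·d_B)·d_B = V + 1.0605·d_B = (-6.6142,-10.8604)
sweep = 180° − θ = 47.4836°

center=(-5.5063,-13.0019) T_A=(-7.8334,-12.3713) T_B=(-6.6142,-10.8604) sweep=47.4836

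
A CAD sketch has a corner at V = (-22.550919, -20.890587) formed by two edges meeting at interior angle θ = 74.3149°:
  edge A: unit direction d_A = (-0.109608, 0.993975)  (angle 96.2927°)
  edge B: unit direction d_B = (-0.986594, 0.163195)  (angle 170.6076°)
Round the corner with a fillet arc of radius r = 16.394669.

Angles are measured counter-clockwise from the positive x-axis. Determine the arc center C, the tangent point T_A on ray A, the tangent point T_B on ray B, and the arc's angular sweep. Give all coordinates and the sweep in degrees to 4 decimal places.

center=(-41.2179,-1.1854) T_A=(-24.9220,0.6116) T_B=(-43.8934,-17.3603) sweep=105.6851

bisector direction at 133.4501° = (-0.687723,0.725973)
center distance |VC| = r/sin(θ/2) = 16.394669/sin(37.1574°) = 27.143158
C = V + |VC|·bis = (-41.2179,-1.1854)
T_A = V + ((C−V)·d_A)·d_A = V + 21.6325·d_A = (-24.9220,0.6116)
T_B = V + ((C−V)·d_B)·d_B = V + 21.6325·d_B = (-43.8934,-17.3603)
sweep = 180° − θ = 105.6851°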